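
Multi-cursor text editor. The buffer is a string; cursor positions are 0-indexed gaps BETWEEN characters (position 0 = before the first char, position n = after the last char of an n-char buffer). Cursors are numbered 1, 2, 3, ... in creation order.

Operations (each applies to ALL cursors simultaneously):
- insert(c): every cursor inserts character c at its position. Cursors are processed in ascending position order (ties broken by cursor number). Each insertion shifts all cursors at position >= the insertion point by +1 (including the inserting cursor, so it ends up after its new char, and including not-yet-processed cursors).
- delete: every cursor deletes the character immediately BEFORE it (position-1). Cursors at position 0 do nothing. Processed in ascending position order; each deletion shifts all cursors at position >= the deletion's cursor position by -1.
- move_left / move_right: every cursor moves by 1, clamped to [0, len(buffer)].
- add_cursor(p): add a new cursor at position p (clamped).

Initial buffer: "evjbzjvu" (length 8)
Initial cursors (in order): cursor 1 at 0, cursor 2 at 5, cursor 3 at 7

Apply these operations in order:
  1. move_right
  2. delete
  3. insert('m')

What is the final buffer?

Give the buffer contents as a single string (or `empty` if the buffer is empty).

After op 1 (move_right): buffer="evjbzjvu" (len 8), cursors c1@1 c2@6 c3@8, authorship ........
After op 2 (delete): buffer="vjbzv" (len 5), cursors c1@0 c2@4 c3@5, authorship .....
After op 3 (insert('m')): buffer="mvjbzmvm" (len 8), cursors c1@1 c2@6 c3@8, authorship 1....2.3

Answer: mvjbzmvm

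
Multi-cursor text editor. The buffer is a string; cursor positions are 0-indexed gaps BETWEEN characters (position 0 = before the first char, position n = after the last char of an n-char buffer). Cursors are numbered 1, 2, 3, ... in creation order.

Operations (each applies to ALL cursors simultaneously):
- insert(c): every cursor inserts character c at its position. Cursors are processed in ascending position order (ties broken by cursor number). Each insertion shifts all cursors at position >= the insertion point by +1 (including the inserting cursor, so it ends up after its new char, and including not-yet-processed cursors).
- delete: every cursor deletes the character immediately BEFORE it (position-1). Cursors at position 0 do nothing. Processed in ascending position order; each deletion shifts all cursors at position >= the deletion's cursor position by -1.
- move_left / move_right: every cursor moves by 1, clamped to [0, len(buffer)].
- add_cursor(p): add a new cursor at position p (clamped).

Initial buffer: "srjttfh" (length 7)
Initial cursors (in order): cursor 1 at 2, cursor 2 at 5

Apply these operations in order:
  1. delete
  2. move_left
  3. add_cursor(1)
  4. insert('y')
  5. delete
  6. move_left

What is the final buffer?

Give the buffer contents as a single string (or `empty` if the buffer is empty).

After op 1 (delete): buffer="sjtfh" (len 5), cursors c1@1 c2@3, authorship .....
After op 2 (move_left): buffer="sjtfh" (len 5), cursors c1@0 c2@2, authorship .....
After op 3 (add_cursor(1)): buffer="sjtfh" (len 5), cursors c1@0 c3@1 c2@2, authorship .....
After op 4 (insert('y')): buffer="ysyjytfh" (len 8), cursors c1@1 c3@3 c2@5, authorship 1.3.2...
After op 5 (delete): buffer="sjtfh" (len 5), cursors c1@0 c3@1 c2@2, authorship .....
After op 6 (move_left): buffer="sjtfh" (len 5), cursors c1@0 c3@0 c2@1, authorship .....

Answer: sjtfh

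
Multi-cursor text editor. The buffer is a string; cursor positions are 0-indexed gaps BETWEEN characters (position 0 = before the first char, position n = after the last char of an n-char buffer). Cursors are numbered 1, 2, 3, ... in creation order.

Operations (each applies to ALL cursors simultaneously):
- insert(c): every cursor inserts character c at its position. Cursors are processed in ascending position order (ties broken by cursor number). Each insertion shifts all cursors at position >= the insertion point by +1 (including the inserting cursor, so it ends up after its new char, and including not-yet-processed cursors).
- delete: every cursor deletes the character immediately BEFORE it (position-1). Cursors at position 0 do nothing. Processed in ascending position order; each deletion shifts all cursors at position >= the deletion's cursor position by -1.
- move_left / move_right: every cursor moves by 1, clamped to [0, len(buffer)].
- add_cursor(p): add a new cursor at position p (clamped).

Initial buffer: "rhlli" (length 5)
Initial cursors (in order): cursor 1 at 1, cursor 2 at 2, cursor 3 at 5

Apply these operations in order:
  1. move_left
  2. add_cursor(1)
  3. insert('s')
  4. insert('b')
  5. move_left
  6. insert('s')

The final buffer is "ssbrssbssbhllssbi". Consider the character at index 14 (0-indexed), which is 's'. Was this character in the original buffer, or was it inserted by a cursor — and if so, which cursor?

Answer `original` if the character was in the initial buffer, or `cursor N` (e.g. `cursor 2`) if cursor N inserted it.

Answer: cursor 3

Derivation:
After op 1 (move_left): buffer="rhlli" (len 5), cursors c1@0 c2@1 c3@4, authorship .....
After op 2 (add_cursor(1)): buffer="rhlli" (len 5), cursors c1@0 c2@1 c4@1 c3@4, authorship .....
After op 3 (insert('s')): buffer="srsshllsi" (len 9), cursors c1@1 c2@4 c4@4 c3@8, authorship 1.24...3.
After op 4 (insert('b')): buffer="sbrssbbhllsbi" (len 13), cursors c1@2 c2@7 c4@7 c3@12, authorship 11.2424...33.
After op 5 (move_left): buffer="sbrssbbhllsbi" (len 13), cursors c1@1 c2@6 c4@6 c3@11, authorship 11.2424...33.
After op 6 (insert('s')): buffer="ssbrssbssbhllssbi" (len 17), cursors c1@2 c2@9 c4@9 c3@15, authorship 111.242244...333.
Authorship (.=original, N=cursor N): 1 1 1 . 2 4 2 2 4 4 . . . 3 3 3 .
Index 14: author = 3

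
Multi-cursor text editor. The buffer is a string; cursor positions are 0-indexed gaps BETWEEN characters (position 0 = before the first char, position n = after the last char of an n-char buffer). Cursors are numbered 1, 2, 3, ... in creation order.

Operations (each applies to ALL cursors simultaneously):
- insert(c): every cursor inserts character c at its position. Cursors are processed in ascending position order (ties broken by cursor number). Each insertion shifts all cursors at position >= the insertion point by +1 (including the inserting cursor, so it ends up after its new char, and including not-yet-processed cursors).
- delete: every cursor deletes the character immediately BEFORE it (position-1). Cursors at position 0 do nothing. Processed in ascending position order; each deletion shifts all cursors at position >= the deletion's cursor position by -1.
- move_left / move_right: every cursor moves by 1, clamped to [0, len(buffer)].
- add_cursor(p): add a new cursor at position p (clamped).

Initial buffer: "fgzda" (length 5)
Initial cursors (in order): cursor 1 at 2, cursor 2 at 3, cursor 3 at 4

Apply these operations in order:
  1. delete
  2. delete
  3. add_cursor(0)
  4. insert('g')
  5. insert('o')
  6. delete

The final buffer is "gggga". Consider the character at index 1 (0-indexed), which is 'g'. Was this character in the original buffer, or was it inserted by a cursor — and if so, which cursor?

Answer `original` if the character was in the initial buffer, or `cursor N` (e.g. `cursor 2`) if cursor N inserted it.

After op 1 (delete): buffer="fa" (len 2), cursors c1@1 c2@1 c3@1, authorship ..
After op 2 (delete): buffer="a" (len 1), cursors c1@0 c2@0 c3@0, authorship .
After op 3 (add_cursor(0)): buffer="a" (len 1), cursors c1@0 c2@0 c3@0 c4@0, authorship .
After op 4 (insert('g')): buffer="gggga" (len 5), cursors c1@4 c2@4 c3@4 c4@4, authorship 1234.
After op 5 (insert('o')): buffer="ggggooooa" (len 9), cursors c1@8 c2@8 c3@8 c4@8, authorship 12341234.
After op 6 (delete): buffer="gggga" (len 5), cursors c1@4 c2@4 c3@4 c4@4, authorship 1234.
Authorship (.=original, N=cursor N): 1 2 3 4 .
Index 1: author = 2

Answer: cursor 2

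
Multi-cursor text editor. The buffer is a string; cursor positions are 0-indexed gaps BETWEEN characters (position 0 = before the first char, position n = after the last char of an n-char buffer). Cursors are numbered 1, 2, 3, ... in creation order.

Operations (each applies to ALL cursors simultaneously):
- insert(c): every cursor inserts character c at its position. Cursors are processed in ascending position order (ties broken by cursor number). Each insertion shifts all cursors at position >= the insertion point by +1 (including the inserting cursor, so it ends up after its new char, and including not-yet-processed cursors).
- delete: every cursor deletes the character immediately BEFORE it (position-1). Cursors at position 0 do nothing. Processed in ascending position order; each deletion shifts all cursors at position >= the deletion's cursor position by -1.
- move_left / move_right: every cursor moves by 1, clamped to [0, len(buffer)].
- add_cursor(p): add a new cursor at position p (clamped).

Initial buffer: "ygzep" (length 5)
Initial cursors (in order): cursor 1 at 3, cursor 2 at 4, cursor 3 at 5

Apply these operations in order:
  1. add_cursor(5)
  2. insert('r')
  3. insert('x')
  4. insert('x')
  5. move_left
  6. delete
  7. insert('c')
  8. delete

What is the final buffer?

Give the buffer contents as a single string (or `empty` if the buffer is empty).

After op 1 (add_cursor(5)): buffer="ygzep" (len 5), cursors c1@3 c2@4 c3@5 c4@5, authorship .....
After op 2 (insert('r')): buffer="ygzrerprr" (len 9), cursors c1@4 c2@6 c3@9 c4@9, authorship ...1.2.34
After op 3 (insert('x')): buffer="ygzrxerxprrxx" (len 13), cursors c1@5 c2@8 c3@13 c4@13, authorship ...11.22.3434
After op 4 (insert('x')): buffer="ygzrxxerxxprrxxxx" (len 17), cursors c1@6 c2@10 c3@17 c4@17, authorship ...111.222.343434
After op 5 (move_left): buffer="ygzrxxerxxprrxxxx" (len 17), cursors c1@5 c2@9 c3@16 c4@16, authorship ...111.222.343434
After op 6 (delete): buffer="ygzrxerxprrxx" (len 13), cursors c1@4 c2@7 c3@12 c4@12, authorship ...11.22.3434
After op 7 (insert('c')): buffer="ygzrcxercxprrxccx" (len 17), cursors c1@5 c2@9 c3@16 c4@16, authorship ...111.222.343344
After op 8 (delete): buffer="ygzrxerxprrxx" (len 13), cursors c1@4 c2@7 c3@12 c4@12, authorship ...11.22.3434

Answer: ygzrxerxprrxx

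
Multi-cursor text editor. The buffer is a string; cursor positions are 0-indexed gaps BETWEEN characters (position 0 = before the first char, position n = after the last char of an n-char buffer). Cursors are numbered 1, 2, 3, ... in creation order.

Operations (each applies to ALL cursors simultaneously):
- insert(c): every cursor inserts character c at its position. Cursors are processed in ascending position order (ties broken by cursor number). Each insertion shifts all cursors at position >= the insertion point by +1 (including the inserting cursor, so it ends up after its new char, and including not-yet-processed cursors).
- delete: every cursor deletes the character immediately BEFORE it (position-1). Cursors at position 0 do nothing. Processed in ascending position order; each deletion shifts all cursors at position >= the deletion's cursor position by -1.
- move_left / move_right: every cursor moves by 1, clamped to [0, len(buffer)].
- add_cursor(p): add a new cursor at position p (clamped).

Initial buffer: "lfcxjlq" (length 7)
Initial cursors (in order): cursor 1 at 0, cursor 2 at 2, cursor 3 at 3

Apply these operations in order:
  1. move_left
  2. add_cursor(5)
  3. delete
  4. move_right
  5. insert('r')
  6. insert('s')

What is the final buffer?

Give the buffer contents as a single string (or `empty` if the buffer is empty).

After op 1 (move_left): buffer="lfcxjlq" (len 7), cursors c1@0 c2@1 c3@2, authorship .......
After op 2 (add_cursor(5)): buffer="lfcxjlq" (len 7), cursors c1@0 c2@1 c3@2 c4@5, authorship .......
After op 3 (delete): buffer="cxlq" (len 4), cursors c1@0 c2@0 c3@0 c4@2, authorship ....
After op 4 (move_right): buffer="cxlq" (len 4), cursors c1@1 c2@1 c3@1 c4@3, authorship ....
After op 5 (insert('r')): buffer="crrrxlrq" (len 8), cursors c1@4 c2@4 c3@4 c4@7, authorship .123..4.
After op 6 (insert('s')): buffer="crrrsssxlrsq" (len 12), cursors c1@7 c2@7 c3@7 c4@11, authorship .123123..44.

Answer: crrrsssxlrsq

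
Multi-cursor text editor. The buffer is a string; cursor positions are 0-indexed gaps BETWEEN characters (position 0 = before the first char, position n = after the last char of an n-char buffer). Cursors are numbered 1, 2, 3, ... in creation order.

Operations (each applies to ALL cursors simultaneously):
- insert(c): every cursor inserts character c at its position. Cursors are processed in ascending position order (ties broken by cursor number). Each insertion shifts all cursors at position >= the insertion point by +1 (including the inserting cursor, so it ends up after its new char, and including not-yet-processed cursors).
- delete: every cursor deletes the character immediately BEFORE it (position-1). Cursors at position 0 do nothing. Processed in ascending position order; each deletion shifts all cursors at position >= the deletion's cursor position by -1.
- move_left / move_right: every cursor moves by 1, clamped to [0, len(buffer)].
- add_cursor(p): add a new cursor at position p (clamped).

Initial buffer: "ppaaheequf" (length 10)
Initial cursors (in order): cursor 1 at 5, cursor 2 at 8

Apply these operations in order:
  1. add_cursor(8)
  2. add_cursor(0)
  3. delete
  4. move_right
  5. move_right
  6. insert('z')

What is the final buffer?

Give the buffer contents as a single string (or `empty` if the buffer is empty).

Answer: ppzaaeuzfzz

Derivation:
After op 1 (add_cursor(8)): buffer="ppaaheequf" (len 10), cursors c1@5 c2@8 c3@8, authorship ..........
After op 2 (add_cursor(0)): buffer="ppaaheequf" (len 10), cursors c4@0 c1@5 c2@8 c3@8, authorship ..........
After op 3 (delete): buffer="ppaaeuf" (len 7), cursors c4@0 c1@4 c2@5 c3@5, authorship .......
After op 4 (move_right): buffer="ppaaeuf" (len 7), cursors c4@1 c1@5 c2@6 c3@6, authorship .......
After op 5 (move_right): buffer="ppaaeuf" (len 7), cursors c4@2 c1@6 c2@7 c3@7, authorship .......
After op 6 (insert('z')): buffer="ppzaaeuzfzz" (len 11), cursors c4@3 c1@8 c2@11 c3@11, authorship ..4....1.23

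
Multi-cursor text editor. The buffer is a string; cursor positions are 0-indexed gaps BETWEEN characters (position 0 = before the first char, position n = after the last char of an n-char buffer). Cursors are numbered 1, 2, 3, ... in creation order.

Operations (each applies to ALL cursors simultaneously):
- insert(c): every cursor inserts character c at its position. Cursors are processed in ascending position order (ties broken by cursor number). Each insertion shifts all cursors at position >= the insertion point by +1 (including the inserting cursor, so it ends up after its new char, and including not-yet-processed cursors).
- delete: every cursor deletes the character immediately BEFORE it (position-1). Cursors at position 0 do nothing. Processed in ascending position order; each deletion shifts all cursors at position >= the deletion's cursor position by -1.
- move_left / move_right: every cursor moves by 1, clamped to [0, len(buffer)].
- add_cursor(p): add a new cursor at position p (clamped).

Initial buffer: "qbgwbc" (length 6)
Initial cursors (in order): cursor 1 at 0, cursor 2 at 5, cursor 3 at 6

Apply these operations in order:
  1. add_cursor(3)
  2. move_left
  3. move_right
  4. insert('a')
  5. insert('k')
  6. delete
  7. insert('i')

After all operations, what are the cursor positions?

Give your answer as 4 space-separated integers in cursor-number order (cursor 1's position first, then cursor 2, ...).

Answer: 3 11 14 7

Derivation:
After op 1 (add_cursor(3)): buffer="qbgwbc" (len 6), cursors c1@0 c4@3 c2@5 c3@6, authorship ......
After op 2 (move_left): buffer="qbgwbc" (len 6), cursors c1@0 c4@2 c2@4 c3@5, authorship ......
After op 3 (move_right): buffer="qbgwbc" (len 6), cursors c1@1 c4@3 c2@5 c3@6, authorship ......
After op 4 (insert('a')): buffer="qabgawbaca" (len 10), cursors c1@2 c4@5 c2@8 c3@10, authorship .1..4..2.3
After op 5 (insert('k')): buffer="qakbgakwbakcak" (len 14), cursors c1@3 c4@7 c2@11 c3@14, authorship .11..44..22.33
After op 6 (delete): buffer="qabgawbaca" (len 10), cursors c1@2 c4@5 c2@8 c3@10, authorship .1..4..2.3
After op 7 (insert('i')): buffer="qaibgaiwbaicai" (len 14), cursors c1@3 c4@7 c2@11 c3@14, authorship .11..44..22.33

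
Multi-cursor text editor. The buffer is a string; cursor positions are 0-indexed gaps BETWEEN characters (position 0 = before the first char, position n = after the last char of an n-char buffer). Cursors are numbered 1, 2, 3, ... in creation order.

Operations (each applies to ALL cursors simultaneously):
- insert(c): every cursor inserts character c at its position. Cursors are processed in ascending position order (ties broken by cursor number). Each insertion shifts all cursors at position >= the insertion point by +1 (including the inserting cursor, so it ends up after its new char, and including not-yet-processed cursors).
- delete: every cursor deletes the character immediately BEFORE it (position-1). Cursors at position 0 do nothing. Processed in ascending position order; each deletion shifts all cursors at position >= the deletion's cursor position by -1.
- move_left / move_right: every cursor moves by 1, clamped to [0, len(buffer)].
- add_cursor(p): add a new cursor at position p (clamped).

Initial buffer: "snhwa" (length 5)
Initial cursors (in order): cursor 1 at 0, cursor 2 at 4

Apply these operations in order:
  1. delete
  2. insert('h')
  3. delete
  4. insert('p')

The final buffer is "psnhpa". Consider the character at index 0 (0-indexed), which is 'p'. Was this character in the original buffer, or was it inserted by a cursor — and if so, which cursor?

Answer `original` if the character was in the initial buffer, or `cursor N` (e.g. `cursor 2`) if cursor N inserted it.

After op 1 (delete): buffer="snha" (len 4), cursors c1@0 c2@3, authorship ....
After op 2 (insert('h')): buffer="hsnhha" (len 6), cursors c1@1 c2@5, authorship 1...2.
After op 3 (delete): buffer="snha" (len 4), cursors c1@0 c2@3, authorship ....
After op 4 (insert('p')): buffer="psnhpa" (len 6), cursors c1@1 c2@5, authorship 1...2.
Authorship (.=original, N=cursor N): 1 . . . 2 .
Index 0: author = 1

Answer: cursor 1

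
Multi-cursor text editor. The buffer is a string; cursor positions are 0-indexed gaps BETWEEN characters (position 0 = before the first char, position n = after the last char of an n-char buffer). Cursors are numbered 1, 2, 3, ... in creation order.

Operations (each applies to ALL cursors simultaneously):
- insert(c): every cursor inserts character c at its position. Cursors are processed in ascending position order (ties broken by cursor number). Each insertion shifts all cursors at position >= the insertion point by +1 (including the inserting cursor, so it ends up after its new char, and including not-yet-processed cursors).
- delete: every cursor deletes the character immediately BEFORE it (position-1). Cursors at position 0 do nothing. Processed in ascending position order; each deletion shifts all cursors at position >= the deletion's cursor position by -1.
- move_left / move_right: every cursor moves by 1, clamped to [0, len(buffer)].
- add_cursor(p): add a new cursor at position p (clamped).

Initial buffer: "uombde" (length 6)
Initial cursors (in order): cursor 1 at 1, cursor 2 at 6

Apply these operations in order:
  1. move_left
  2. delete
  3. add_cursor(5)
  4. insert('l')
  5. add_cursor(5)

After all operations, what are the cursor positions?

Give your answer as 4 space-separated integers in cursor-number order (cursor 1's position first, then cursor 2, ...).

After op 1 (move_left): buffer="uombde" (len 6), cursors c1@0 c2@5, authorship ......
After op 2 (delete): buffer="uombe" (len 5), cursors c1@0 c2@4, authorship .....
After op 3 (add_cursor(5)): buffer="uombe" (len 5), cursors c1@0 c2@4 c3@5, authorship .....
After op 4 (insert('l')): buffer="luomblel" (len 8), cursors c1@1 c2@6 c3@8, authorship 1....2.3
After op 5 (add_cursor(5)): buffer="luomblel" (len 8), cursors c1@1 c4@5 c2@6 c3@8, authorship 1....2.3

Answer: 1 6 8 5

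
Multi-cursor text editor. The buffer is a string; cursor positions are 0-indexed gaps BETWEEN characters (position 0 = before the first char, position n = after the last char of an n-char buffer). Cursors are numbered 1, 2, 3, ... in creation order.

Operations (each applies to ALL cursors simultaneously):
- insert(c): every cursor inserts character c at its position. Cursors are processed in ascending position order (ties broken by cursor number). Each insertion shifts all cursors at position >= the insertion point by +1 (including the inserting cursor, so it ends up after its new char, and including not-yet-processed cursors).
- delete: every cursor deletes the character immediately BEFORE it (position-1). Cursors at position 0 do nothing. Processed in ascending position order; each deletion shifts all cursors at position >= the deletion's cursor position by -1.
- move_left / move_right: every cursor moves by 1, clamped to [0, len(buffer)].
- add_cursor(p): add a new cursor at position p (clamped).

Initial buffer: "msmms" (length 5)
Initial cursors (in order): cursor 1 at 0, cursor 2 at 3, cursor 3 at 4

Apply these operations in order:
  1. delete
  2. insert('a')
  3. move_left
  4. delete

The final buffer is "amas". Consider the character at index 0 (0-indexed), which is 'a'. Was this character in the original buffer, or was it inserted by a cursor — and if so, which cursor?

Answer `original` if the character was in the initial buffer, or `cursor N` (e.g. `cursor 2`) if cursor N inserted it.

After op 1 (delete): buffer="mss" (len 3), cursors c1@0 c2@2 c3@2, authorship ...
After op 2 (insert('a')): buffer="amsaas" (len 6), cursors c1@1 c2@5 c3@5, authorship 1..23.
After op 3 (move_left): buffer="amsaas" (len 6), cursors c1@0 c2@4 c3@4, authorship 1..23.
After op 4 (delete): buffer="amas" (len 4), cursors c1@0 c2@2 c3@2, authorship 1.3.
Authorship (.=original, N=cursor N): 1 . 3 .
Index 0: author = 1

Answer: cursor 1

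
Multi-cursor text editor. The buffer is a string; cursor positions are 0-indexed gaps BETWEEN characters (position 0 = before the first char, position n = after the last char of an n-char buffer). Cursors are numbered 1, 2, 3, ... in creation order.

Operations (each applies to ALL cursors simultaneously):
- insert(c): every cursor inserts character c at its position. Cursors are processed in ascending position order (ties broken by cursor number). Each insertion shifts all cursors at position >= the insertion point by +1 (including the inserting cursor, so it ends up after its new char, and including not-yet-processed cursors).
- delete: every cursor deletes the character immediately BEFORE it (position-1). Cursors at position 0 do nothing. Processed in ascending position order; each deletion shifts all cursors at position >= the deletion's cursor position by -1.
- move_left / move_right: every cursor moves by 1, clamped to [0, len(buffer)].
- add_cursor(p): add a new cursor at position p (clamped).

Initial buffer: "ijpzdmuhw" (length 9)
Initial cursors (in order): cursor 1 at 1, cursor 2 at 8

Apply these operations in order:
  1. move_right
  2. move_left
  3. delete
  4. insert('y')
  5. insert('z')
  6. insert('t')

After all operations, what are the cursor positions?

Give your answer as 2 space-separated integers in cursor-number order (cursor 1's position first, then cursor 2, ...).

After op 1 (move_right): buffer="ijpzdmuhw" (len 9), cursors c1@2 c2@9, authorship .........
After op 2 (move_left): buffer="ijpzdmuhw" (len 9), cursors c1@1 c2@8, authorship .........
After op 3 (delete): buffer="jpzdmuw" (len 7), cursors c1@0 c2@6, authorship .......
After op 4 (insert('y')): buffer="yjpzdmuyw" (len 9), cursors c1@1 c2@8, authorship 1......2.
After op 5 (insert('z')): buffer="yzjpzdmuyzw" (len 11), cursors c1@2 c2@10, authorship 11......22.
After op 6 (insert('t')): buffer="yztjpzdmuyztw" (len 13), cursors c1@3 c2@12, authorship 111......222.

Answer: 3 12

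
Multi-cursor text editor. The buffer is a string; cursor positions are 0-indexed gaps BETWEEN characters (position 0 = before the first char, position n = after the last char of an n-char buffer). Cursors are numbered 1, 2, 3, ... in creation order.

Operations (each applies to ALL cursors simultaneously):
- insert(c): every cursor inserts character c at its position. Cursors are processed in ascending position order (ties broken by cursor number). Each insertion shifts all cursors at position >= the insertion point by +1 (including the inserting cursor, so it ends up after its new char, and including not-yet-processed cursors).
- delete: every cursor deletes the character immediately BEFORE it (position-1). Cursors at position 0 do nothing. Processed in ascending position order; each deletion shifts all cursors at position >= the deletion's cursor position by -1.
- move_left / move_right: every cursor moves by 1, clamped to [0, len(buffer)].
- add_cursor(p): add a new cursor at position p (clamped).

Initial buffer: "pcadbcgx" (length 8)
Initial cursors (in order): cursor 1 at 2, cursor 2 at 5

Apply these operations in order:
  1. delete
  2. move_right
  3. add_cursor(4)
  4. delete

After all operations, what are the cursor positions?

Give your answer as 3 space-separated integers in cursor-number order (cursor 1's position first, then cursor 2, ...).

After op 1 (delete): buffer="padcgx" (len 6), cursors c1@1 c2@3, authorship ......
After op 2 (move_right): buffer="padcgx" (len 6), cursors c1@2 c2@4, authorship ......
After op 3 (add_cursor(4)): buffer="padcgx" (len 6), cursors c1@2 c2@4 c3@4, authorship ......
After op 4 (delete): buffer="pgx" (len 3), cursors c1@1 c2@1 c3@1, authorship ...

Answer: 1 1 1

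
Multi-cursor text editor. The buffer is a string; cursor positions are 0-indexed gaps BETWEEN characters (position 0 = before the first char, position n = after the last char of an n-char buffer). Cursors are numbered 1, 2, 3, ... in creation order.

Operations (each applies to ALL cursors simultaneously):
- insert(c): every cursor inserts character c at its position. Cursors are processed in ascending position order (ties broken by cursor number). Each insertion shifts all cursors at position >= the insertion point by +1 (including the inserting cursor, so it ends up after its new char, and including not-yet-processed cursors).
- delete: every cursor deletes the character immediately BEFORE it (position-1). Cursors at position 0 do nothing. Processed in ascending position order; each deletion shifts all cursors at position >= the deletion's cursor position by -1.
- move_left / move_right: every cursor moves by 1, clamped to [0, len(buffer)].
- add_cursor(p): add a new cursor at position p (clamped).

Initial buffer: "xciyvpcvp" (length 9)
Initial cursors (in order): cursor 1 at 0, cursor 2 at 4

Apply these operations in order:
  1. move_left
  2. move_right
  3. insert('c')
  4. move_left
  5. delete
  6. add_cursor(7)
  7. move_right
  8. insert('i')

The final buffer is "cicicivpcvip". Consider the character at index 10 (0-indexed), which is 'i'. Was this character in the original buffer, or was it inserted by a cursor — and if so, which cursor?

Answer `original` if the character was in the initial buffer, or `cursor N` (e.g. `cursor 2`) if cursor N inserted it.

After op 1 (move_left): buffer="xciyvpcvp" (len 9), cursors c1@0 c2@3, authorship .........
After op 2 (move_right): buffer="xciyvpcvp" (len 9), cursors c1@1 c2@4, authorship .........
After op 3 (insert('c')): buffer="xcciycvpcvp" (len 11), cursors c1@2 c2@6, authorship .1...2.....
After op 4 (move_left): buffer="xcciycvpcvp" (len 11), cursors c1@1 c2@5, authorship .1...2.....
After op 5 (delete): buffer="ccicvpcvp" (len 9), cursors c1@0 c2@3, authorship 1..2.....
After op 6 (add_cursor(7)): buffer="ccicvpcvp" (len 9), cursors c1@0 c2@3 c3@7, authorship 1..2.....
After op 7 (move_right): buffer="ccicvpcvp" (len 9), cursors c1@1 c2@4 c3@8, authorship 1..2.....
After op 8 (insert('i')): buffer="cicicivpcvip" (len 12), cursors c1@2 c2@6 c3@11, authorship 11..22....3.
Authorship (.=original, N=cursor N): 1 1 . . 2 2 . . . . 3 .
Index 10: author = 3

Answer: cursor 3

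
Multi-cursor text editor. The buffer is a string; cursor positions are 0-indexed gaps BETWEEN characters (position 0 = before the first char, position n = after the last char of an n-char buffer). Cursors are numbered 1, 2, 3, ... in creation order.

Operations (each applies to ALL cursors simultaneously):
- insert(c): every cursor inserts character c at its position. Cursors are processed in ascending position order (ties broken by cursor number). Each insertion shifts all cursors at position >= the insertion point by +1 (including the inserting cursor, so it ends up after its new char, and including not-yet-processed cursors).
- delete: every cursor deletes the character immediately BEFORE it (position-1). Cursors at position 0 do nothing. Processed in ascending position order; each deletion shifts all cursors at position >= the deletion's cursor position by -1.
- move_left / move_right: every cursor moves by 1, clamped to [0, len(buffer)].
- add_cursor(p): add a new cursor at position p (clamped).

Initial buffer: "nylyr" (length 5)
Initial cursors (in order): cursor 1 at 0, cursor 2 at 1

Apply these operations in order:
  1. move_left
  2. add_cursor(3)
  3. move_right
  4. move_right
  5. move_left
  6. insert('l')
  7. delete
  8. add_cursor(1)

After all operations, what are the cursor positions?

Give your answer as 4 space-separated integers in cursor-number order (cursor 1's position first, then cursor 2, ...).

After op 1 (move_left): buffer="nylyr" (len 5), cursors c1@0 c2@0, authorship .....
After op 2 (add_cursor(3)): buffer="nylyr" (len 5), cursors c1@0 c2@0 c3@3, authorship .....
After op 3 (move_right): buffer="nylyr" (len 5), cursors c1@1 c2@1 c3@4, authorship .....
After op 4 (move_right): buffer="nylyr" (len 5), cursors c1@2 c2@2 c3@5, authorship .....
After op 5 (move_left): buffer="nylyr" (len 5), cursors c1@1 c2@1 c3@4, authorship .....
After op 6 (insert('l')): buffer="nllylylr" (len 8), cursors c1@3 c2@3 c3@7, authorship .12...3.
After op 7 (delete): buffer="nylyr" (len 5), cursors c1@1 c2@1 c3@4, authorship .....
After op 8 (add_cursor(1)): buffer="nylyr" (len 5), cursors c1@1 c2@1 c4@1 c3@4, authorship .....

Answer: 1 1 4 1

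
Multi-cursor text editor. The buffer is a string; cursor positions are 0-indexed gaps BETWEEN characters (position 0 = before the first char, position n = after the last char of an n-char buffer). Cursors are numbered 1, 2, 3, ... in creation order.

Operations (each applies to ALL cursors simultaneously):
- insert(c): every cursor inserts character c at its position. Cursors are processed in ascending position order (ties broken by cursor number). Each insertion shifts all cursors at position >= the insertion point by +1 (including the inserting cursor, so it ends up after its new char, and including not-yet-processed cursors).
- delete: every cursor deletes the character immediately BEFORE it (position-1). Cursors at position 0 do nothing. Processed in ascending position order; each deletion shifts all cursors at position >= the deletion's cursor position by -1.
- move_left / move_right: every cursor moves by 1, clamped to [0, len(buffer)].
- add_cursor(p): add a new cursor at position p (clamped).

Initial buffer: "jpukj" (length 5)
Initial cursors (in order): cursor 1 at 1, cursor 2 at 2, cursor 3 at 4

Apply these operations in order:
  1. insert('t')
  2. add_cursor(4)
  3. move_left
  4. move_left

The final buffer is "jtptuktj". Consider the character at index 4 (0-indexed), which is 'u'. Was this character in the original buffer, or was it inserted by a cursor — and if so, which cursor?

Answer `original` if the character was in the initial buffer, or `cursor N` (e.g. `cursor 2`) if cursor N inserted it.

Answer: original

Derivation:
After op 1 (insert('t')): buffer="jtptuktj" (len 8), cursors c1@2 c2@4 c3@7, authorship .1.2..3.
After op 2 (add_cursor(4)): buffer="jtptuktj" (len 8), cursors c1@2 c2@4 c4@4 c3@7, authorship .1.2..3.
After op 3 (move_left): buffer="jtptuktj" (len 8), cursors c1@1 c2@3 c4@3 c3@6, authorship .1.2..3.
After op 4 (move_left): buffer="jtptuktj" (len 8), cursors c1@0 c2@2 c4@2 c3@5, authorship .1.2..3.
Authorship (.=original, N=cursor N): . 1 . 2 . . 3 .
Index 4: author = original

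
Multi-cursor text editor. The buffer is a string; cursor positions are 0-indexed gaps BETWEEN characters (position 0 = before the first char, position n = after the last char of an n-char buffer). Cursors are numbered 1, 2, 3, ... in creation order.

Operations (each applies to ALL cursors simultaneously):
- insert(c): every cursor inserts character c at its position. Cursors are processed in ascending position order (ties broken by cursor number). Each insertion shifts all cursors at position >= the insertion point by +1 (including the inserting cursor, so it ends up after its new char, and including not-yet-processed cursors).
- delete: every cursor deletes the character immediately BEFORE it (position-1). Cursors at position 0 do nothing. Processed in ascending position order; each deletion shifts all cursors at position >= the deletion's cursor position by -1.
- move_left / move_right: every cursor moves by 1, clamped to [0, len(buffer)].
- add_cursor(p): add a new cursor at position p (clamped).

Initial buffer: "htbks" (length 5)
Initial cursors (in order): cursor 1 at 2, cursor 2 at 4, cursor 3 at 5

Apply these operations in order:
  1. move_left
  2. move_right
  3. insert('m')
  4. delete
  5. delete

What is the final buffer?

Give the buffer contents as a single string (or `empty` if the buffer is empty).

Answer: hb

Derivation:
After op 1 (move_left): buffer="htbks" (len 5), cursors c1@1 c2@3 c3@4, authorship .....
After op 2 (move_right): buffer="htbks" (len 5), cursors c1@2 c2@4 c3@5, authorship .....
After op 3 (insert('m')): buffer="htmbkmsm" (len 8), cursors c1@3 c2@6 c3@8, authorship ..1..2.3
After op 4 (delete): buffer="htbks" (len 5), cursors c1@2 c2@4 c3@5, authorship .....
After op 5 (delete): buffer="hb" (len 2), cursors c1@1 c2@2 c3@2, authorship ..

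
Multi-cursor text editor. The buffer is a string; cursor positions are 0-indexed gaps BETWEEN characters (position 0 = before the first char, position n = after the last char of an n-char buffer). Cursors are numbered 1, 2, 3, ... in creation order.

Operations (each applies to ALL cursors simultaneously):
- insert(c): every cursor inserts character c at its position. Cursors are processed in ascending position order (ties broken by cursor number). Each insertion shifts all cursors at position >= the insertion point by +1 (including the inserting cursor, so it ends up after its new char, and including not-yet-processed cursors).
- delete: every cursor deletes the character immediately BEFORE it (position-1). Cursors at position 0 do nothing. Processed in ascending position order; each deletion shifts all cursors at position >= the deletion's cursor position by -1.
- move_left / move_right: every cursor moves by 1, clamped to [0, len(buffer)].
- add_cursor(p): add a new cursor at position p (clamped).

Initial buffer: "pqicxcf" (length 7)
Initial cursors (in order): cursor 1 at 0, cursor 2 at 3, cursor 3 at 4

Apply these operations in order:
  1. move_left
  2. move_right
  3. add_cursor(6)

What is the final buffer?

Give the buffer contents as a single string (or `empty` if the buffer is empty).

After op 1 (move_left): buffer="pqicxcf" (len 7), cursors c1@0 c2@2 c3@3, authorship .......
After op 2 (move_right): buffer="pqicxcf" (len 7), cursors c1@1 c2@3 c3@4, authorship .......
After op 3 (add_cursor(6)): buffer="pqicxcf" (len 7), cursors c1@1 c2@3 c3@4 c4@6, authorship .......

Answer: pqicxcf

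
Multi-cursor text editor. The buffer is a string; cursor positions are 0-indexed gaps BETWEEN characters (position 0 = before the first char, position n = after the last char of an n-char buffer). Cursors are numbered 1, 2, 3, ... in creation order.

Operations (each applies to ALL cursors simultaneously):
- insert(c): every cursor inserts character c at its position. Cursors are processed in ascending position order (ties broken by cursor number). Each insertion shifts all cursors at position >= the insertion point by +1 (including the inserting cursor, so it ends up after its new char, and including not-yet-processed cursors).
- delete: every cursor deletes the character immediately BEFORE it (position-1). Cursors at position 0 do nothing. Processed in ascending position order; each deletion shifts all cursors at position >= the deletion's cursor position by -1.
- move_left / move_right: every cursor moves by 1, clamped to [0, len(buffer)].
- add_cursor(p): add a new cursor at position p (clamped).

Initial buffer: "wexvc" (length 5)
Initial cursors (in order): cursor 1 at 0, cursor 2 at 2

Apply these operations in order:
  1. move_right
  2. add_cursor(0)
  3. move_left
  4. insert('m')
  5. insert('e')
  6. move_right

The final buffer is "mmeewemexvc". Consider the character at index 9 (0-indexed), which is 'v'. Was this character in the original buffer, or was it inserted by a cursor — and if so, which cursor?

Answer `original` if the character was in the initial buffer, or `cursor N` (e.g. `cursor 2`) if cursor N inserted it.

After op 1 (move_right): buffer="wexvc" (len 5), cursors c1@1 c2@3, authorship .....
After op 2 (add_cursor(0)): buffer="wexvc" (len 5), cursors c3@0 c1@1 c2@3, authorship .....
After op 3 (move_left): buffer="wexvc" (len 5), cursors c1@0 c3@0 c2@2, authorship .....
After op 4 (insert('m')): buffer="mmwemxvc" (len 8), cursors c1@2 c3@2 c2@5, authorship 13..2...
After op 5 (insert('e')): buffer="mmeewemexvc" (len 11), cursors c1@4 c3@4 c2@8, authorship 1313..22...
After op 6 (move_right): buffer="mmeewemexvc" (len 11), cursors c1@5 c3@5 c2@9, authorship 1313..22...
Authorship (.=original, N=cursor N): 1 3 1 3 . . 2 2 . . .
Index 9: author = original

Answer: original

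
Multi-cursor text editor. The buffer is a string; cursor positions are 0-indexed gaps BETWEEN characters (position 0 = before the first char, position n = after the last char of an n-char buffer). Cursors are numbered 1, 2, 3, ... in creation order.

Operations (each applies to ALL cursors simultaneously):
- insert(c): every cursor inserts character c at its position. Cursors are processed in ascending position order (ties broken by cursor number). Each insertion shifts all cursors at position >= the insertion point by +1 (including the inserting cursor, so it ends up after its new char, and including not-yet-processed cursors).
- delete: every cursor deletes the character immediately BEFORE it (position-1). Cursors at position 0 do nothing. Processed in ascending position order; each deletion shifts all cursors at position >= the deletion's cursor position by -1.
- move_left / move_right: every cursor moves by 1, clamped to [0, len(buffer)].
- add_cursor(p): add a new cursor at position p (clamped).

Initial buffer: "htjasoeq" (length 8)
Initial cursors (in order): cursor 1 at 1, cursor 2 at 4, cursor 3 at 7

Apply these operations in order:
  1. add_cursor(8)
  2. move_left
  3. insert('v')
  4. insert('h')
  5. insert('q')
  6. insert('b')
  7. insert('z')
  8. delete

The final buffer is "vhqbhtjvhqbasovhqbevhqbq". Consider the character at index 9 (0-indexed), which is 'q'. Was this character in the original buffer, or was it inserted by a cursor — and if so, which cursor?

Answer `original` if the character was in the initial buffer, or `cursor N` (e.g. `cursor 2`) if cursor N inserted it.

After op 1 (add_cursor(8)): buffer="htjasoeq" (len 8), cursors c1@1 c2@4 c3@7 c4@8, authorship ........
After op 2 (move_left): buffer="htjasoeq" (len 8), cursors c1@0 c2@3 c3@6 c4@7, authorship ........
After op 3 (insert('v')): buffer="vhtjvasovevq" (len 12), cursors c1@1 c2@5 c3@9 c4@11, authorship 1...2...3.4.
After op 4 (insert('h')): buffer="vhhtjvhasovhevhq" (len 16), cursors c1@2 c2@7 c3@12 c4@15, authorship 11...22...33.44.
After op 5 (insert('q')): buffer="vhqhtjvhqasovhqevhqq" (len 20), cursors c1@3 c2@9 c3@15 c4@19, authorship 111...222...333.444.
After op 6 (insert('b')): buffer="vhqbhtjvhqbasovhqbevhqbq" (len 24), cursors c1@4 c2@11 c3@18 c4@23, authorship 1111...2222...3333.4444.
After op 7 (insert('z')): buffer="vhqbzhtjvhqbzasovhqbzevhqbzq" (len 28), cursors c1@5 c2@13 c3@21 c4@27, authorship 11111...22222...33333.44444.
After op 8 (delete): buffer="vhqbhtjvhqbasovhqbevhqbq" (len 24), cursors c1@4 c2@11 c3@18 c4@23, authorship 1111...2222...3333.4444.
Authorship (.=original, N=cursor N): 1 1 1 1 . . . 2 2 2 2 . . . 3 3 3 3 . 4 4 4 4 .
Index 9: author = 2

Answer: cursor 2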